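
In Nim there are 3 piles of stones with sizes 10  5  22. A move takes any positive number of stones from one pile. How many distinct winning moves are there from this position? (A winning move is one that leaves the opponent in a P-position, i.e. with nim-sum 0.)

1

Compute the nim-sum pairwise:
10 XOR 5 = 15
15 XOR 22 = 25
The overall nim-sum is X = 25. A pile of size p has a winning move iff p XOR X < p (reduce it to p XOR X).
  10: 10 XOR 25 = 19 ≥ 10 — no move.
  5: 5 XOR 25 = 28 ≥ 5 — no move.
  22: 22 XOR 25 = 15 < 22 — winning move (to 15).
That gives 1 winning move.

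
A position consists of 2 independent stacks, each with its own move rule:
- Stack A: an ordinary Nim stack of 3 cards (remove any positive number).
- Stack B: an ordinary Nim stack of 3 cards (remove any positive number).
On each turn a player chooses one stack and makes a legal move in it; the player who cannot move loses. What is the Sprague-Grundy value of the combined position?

Stack A is a plain Nim stack of size 3, so its Grundy value is 3.
Stack B is a plain Nim stack of size 3, so its Grundy value is 3.
By the Sprague-Grundy theorem, the Grundy value of a sum of independent games is the XOR of the component values.
Combined value = 3 ⊕ 3 = 0.

0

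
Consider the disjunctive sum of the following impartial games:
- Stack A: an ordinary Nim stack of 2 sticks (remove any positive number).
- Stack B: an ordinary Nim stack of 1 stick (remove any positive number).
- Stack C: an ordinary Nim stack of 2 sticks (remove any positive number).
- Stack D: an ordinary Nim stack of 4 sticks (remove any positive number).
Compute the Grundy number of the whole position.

5

Stack A is a plain Nim stack of size 2, so its Grundy value is 2.
Stack B is a plain Nim stack of size 1, so its Grundy value is 1.
Stack C is a plain Nim stack of size 2, so its Grundy value is 2.
Stack D is a plain Nim stack of size 4, so its Grundy value is 4.
By the Sprague-Grundy theorem, the Grundy value of a sum of independent games is the XOR of the component values.
Combined value = 2 XOR 1 XOR 2 XOR 4 = 5.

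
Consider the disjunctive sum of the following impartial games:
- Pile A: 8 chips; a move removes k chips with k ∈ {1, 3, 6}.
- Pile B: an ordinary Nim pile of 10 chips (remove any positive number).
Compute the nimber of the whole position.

Grundy values for pile A (subtraction set {1, 3, 6}):
k:     0  1  2  3  4  5  6  7  8
g(k):  0  1  0  1  0  1  2  3  2
So g(8) = 2.
Pile B is a plain Nim pile of size 10, so its Grundy value is 10.
The value of a disjunctive sum is the nim-sum of the parts.
Combined value = 2 XOR 10 = 8.

8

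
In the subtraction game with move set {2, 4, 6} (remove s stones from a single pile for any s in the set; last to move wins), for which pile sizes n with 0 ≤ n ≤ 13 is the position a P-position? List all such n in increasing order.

Compute g(0), g(1), … for moves {2, 4, 6}:
g(0) = mex{} = 0
g(1) = mex{} = 0
g(2) = mex{0} = 1
g(3) = mex{0} = 1
g(4) = mex{0,1} = 2
g(5) = mex{0,1} = 2
g(6) = mex{0,1,2} = 3
g(7) = mex{0,1,2} = 3
g(8) = mex{1,2,3} = 0
g(9) = mex{1,2,3} = 0
g(10) = mex{0,2,3} = 1
g(11) = mex{0,2,3} = 1
g(12) = mex{0,1,3} = 2
g(13) = mex{0,1,3} = 2
The P-positions (g = 0) in 0..13 are 0, 1, 8, 9.

0, 1, 8, 9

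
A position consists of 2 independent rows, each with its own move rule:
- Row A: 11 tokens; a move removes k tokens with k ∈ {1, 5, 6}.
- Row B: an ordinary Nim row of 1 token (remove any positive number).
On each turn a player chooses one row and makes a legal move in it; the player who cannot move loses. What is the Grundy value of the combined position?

1

For row A, compute g(0), g(1), … with moves {1, 5, 6}:
g(0) = mex{} = 0
g(1) = mex{0} = 1
g(2) = mex{1} = 0
g(3) = mex{0} = 1
g(4) = mex{1} = 0
g(5) = mex{0} = 1
g(6) = mex{0,1} = 2
g(7) = mex{0,1,2} = 3
g(8) = mex{0,1,3} = 2
g(9) = mex{0,1,2} = 3
g(10) = mex{0,1,3} = 2
g(11) = mex{1,2} = 0
So g(11) = 0.
Row B is a plain Nim row of size 1, so its Grundy value is 1.
The value of a disjunctive sum is the nim-sum of the parts.
Combined value = 0 ⊕ 1 = 1.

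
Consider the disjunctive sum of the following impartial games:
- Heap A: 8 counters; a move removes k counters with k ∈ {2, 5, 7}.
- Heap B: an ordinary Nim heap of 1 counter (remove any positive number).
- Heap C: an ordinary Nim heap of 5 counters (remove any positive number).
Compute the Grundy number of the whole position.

6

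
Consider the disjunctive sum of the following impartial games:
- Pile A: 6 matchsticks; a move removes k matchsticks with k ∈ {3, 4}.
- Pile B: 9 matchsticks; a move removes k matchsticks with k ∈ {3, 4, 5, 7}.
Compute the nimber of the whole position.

1

Build the Grundy sequence for pile A with g(k) = mex{g(k−s) : s ∈ {3, 4}, s ≤ k}:
g(0) = mex{} = 0
g(1) = mex{} = 0
g(2) = mex{} = 0
g(3) = mex{0} = 1
g(4) = mex{0} = 1
g(5) = mex{0} = 1
g(6) = mex{0,1} = 2
So g(6) = 2.
For pile B, compute g(0), g(1), … with moves {3, 4, 5, 7}:
k:     0  1  2  3  4  5  6  7  8  9
g(k):  0  0  0  1  1  1  2  2  2  3
So g(9) = 3.
The value of a disjunctive sum is the nim-sum of the parts.
Combined value = 2 ⊕ 3 = 1.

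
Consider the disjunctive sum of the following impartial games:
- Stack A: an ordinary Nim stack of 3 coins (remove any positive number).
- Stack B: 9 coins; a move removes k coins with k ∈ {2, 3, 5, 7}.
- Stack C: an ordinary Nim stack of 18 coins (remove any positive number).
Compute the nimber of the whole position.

Stack A is a plain Nim stack of size 3, so its Grundy value is 3.
For stack B, compute g(0), g(1), … with moves {2, 3, 5, 7}:
g(0) = mex{} = 0
g(1) = mex{} = 0
g(2) = mex{0} = 1
g(3) = mex{0} = 1
g(4) = mex{0,1} = 2
g(5) = mex{0,1} = 2
g(6) = mex{0,1,2} = 3
g(7) = mex{0,1,2} = 3
g(8) = mex{0,1,2,3} = 4
g(9) = mex{1,2,3} = 0
So g(9) = 0.
Stack C is a plain Nim stack of size 18, so its Grundy value is 18.
By the Sprague-Grundy theorem, the Grundy value of a sum of independent games is the XOR of the component values.
Combined value = 3 ⊕ 0 ⊕ 18 = 17.

17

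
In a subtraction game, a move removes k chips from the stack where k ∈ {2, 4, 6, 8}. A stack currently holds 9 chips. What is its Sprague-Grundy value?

4

Grundy values for subtraction set {2, 4, 6, 8}:
k:     0  1  2  3  4  5  6  7  8  9
g(k):  0  0  1  1  2  2  3  3  4  4
So g(9) = 4.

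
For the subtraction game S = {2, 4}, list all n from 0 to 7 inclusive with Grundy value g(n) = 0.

0, 1, 6, 7

Grundy values for subtraction set {2, 4}:
g(0) = mex{} = 0
g(1) = mex{} = 0
g(2) = mex{0} = 1
g(3) = mex{0} = 1
g(4) = mex{0,1} = 2
g(5) = mex{0,1} = 2
g(6) = mex{1,2} = 0
g(7) = mex{1,2} = 0
The P-positions (g = 0) in 0..7 are 0, 1, 6, 7.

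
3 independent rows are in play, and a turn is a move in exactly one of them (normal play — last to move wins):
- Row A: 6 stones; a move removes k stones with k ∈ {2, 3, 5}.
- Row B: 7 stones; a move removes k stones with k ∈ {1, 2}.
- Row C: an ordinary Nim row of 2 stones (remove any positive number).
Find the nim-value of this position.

0

Grundy values for row A (subtraction set {2, 3, 5}):
g(0) = mex{} = 0
g(1) = mex{} = 0
g(2) = mex{0} = 1
g(3) = mex{0} = 1
g(4) = mex{0,1} = 2
g(5) = mex{0,1} = 2
g(6) = mex{0,1,2} = 3
So g(6) = 3.
Build the Grundy sequence for row B with g(k) = mex{g(k−s) : s ∈ {1, 2}, s ≤ k}:
k:     0  1  2  3  4  5  6  7
g(k):  0  1  2  0  1  2  0  1
So g(7) = 1.
Row C is a plain Nim row of size 2, so its Grundy value is 2.
The value of a disjunctive sum is the nim-sum of the parts.
Combined value = 3 ⊕ 1 ⊕ 2 = 0.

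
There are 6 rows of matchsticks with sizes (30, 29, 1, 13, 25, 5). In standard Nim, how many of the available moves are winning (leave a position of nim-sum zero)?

Nim-sum: 30 XOR 29 XOR 1 XOR 13 XOR 25 XOR 5 = 19.
The overall nim-sum is X = 19. A row of size p has a winning move iff p XOR X < p (reduce it to p XOR X).
  30: 30 XOR 19 = 13 < 30 — winning move (to 13).
  29: 29 XOR 19 = 14 < 29 — winning move (to 14).
  1: 1 XOR 19 = 18 ≥ 1 — no move.
  13: 13 XOR 19 = 30 ≥ 13 — no move.
  25: 25 XOR 19 = 10 < 25 — winning move (to 10).
  5: 5 XOR 19 = 22 ≥ 5 — no move.
That gives 3 winning moves.

3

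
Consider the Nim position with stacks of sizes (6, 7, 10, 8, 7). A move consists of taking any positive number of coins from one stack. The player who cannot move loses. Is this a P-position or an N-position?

N-position

Compute the nim-sum pairwise:
6 XOR 7 = 1
1 XOR 10 = 11
11 XOR 8 = 3
3 XOR 7 = 4
The nim-sum is 4 ≠ 0, so this is an N-position: the player to move can win.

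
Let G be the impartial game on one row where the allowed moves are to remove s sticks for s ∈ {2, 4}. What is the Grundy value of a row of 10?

2

Grundy values for subtraction set {2, 4}:
g(0) = mex{} = 0
g(1) = mex{} = 0
g(2) = mex{0} = 1
g(3) = mex{0} = 1
g(4) = mex{0,1} = 2
g(5) = mex{0,1} = 2
g(6) = mex{1,2} = 0
g(7) = mex{1,2} = 0
g(8) = mex{0,2} = 1
g(9) = mex{0,2} = 1
g(10) = mex{0,1} = 2
So g(10) = 2.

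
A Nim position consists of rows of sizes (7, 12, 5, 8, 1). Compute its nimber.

Nim-sum: 7 XOR 12 XOR 5 XOR 8 XOR 1 = 7.

7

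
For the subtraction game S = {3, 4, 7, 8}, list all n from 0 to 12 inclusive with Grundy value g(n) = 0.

0, 1, 2, 11, 12

Compute g(0), g(1), … for moves {3, 4, 7, 8}:
k:     0  1  2  3  4  5  6  7  8  9 10 11 12
g(k):  0  0  0  1  1  1  2  2  2  3  3  0  0
The P-positions (g = 0) in 0..12 are 0, 1, 2, 11, 12.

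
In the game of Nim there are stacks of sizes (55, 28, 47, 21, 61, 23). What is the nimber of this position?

59

In binary:
  110111  (55)
  011100  (28)
  101111  (47)
  010101  (21)
  111101  (61)
  010111  (23)
  ------
  111011  (59)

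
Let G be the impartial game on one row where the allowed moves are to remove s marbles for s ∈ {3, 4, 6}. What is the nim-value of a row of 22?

Build the Grundy sequence with g(k) = mex{g(k−s) : s ∈ {3, 4, 6}, s ≤ k}:
k:     0  1  2  3  4  5  6  7  8  9 10 11 12 13 14 15 16 17 18 19 20 21 22
g(k):  0  0  0  1  1  1  2  2  2  0  0  0  1  1  1  2  2  2  0  0  0  1  1
So g(22) = 1.

1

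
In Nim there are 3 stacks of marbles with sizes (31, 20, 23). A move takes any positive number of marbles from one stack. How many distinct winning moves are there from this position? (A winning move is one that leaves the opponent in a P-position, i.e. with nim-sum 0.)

3

In binary:
  11111  (31)
  10100  (20)
  10111  (23)
  -----
  11100  (28)
The overall nim-sum is X = 28. A stack of size p has a winning move iff p XOR X < p (reduce it to p XOR X).
  31: 31 XOR 28 = 3 < 31 — winning move (to 3).
  20: 20 XOR 28 = 8 < 20 — winning move (to 8).
  23: 23 XOR 28 = 11 < 23 — winning move (to 11).
That gives 3 winning moves.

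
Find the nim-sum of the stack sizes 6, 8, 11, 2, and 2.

5

Nim-sum: 6 ⊕ 8 ⊕ 11 ⊕ 2 ⊕ 2 = 5.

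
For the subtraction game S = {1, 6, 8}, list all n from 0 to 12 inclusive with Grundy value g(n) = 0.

Compute g(0), g(1), … for moves {1, 6, 8}:
g(0) = mex{} = 0
g(1) = mex{0} = 1
g(2) = mex{1} = 0
g(3) = mex{0} = 1
g(4) = mex{1} = 0
g(5) = mex{0} = 1
g(6) = mex{0,1} = 2
g(7) = mex{1,2} = 0
g(8) = mex{0} = 1
g(9) = mex{1} = 0
g(10) = mex{0} = 1
g(11) = mex{1} = 0
g(12) = mex{0,2} = 1
The P-positions (g = 0) in 0..12 are 0, 2, 4, 7, 9, 11.

0, 2, 4, 7, 9, 11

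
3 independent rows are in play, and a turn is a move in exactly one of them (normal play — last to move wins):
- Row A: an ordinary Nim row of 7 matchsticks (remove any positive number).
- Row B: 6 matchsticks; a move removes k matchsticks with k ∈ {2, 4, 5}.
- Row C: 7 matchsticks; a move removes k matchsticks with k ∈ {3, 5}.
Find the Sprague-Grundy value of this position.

Row A is a plain Nim row of size 7, so its Grundy value is 7.
For row B, compute g(0), g(1), … with moves {2, 4, 5}:
k:     0  1  2  3  4  5  6
g(k):  0  0  1  1  2  2  3
So g(6) = 3.
For row C, compute g(0), g(1), … with moves {3, 5}:
k:     0  1  2  3  4  5  6  7
g(k):  0  0  0  1  1  1  2  2
So g(7) = 2.
The value of a disjunctive sum is the nim-sum of the parts.
Combined value = 7 XOR 3 XOR 2 = 6.

6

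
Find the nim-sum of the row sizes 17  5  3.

Nim-sum: 17 XOR 5 XOR 3 = 23.

23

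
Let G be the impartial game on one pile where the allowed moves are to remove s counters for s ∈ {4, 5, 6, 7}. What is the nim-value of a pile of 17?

Compute g(0), g(1), … for moves {4, 5, 6, 7}:
k:     0  1  2  3  4  5  6  7  8  9 10 11 12 13 14 15 16 17
g(k):  0  0  0  0  1  1  1  1  2  2  2  0  0  0  0  1  1  1
So g(17) = 1.

1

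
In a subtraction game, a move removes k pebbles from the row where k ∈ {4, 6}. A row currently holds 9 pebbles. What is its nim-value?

2

Compute g(0), g(1), … for moves {4, 6}:
k:     0  1  2  3  4  5  6  7  8  9
g(k):  0  0  0  0  1  1  1  1  2  2
So g(9) = 2.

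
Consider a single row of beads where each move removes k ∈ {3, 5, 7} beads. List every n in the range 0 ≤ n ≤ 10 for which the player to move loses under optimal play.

Compute g(0), g(1), … for moves {3, 5, 7}:
k:     0  1  2  3  4  5  6  7  8  9 10
g(k):  0  0  0  1  1  1  2  2  2  3  0
The P-positions (g = 0) in 0..10 are 0, 1, 2, 10.

0, 1, 2, 10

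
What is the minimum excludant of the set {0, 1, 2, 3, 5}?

The values 0, 1, 2, 3 are all present; 4 is the first non-negative integer missing from the set.

4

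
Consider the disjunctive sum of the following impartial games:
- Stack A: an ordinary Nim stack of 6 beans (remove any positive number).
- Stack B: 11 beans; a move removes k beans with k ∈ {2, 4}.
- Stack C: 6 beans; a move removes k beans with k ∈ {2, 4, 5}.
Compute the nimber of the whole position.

7

Stack A is a plain Nim stack of size 6, so its Grundy value is 6.
Grundy values for stack B (subtraction set {2, 4}):
k:     0  1  2  3  4  5  6  7  8  9 10 11
g(k):  0  0  1  1  2  2  0  0  1  1  2  2
So g(11) = 2.
Grundy values for stack C (subtraction set {2, 4, 5}):
g(0) = mex{} = 0
g(1) = mex{} = 0
g(2) = mex{0} = 1
g(3) = mex{0} = 1
g(4) = mex{0,1} = 2
g(5) = mex{0,1} = 2
g(6) = mex{0,1,2} = 3
So g(6) = 3.
By the Sprague-Grundy theorem, the Grundy value of a sum of independent games is the XOR of the component values.
Combined value = 6 ⊕ 2 ⊕ 3 = 7.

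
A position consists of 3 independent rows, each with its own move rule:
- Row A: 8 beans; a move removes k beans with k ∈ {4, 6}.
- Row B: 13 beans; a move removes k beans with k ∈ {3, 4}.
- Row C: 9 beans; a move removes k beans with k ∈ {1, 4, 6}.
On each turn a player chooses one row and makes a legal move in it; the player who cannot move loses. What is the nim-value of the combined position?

2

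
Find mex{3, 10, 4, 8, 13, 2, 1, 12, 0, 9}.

The values 0, 1, 2, 3, 4 are all present; 5 is the first non-negative integer missing from the set.

5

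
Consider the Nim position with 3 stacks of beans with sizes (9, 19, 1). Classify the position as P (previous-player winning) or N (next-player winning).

N-position

Compute the nim-sum pairwise:
9 ^ 19 = 26
26 ^ 1 = 27
The nim-sum is 27 ≠ 0, so this is an N-position: the player to move can win.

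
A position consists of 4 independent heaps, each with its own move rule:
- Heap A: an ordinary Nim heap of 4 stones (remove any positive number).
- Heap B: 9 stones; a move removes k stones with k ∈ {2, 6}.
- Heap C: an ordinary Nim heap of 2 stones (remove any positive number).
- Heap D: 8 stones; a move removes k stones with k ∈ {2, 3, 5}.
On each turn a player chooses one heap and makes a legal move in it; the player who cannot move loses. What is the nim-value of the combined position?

6

Heap A is a plain Nim heap of size 4, so its Grundy value is 4.
For heap B, compute g(0), g(1), … with moves {2, 6}:
g(0) = mex{} = 0
g(1) = mex{} = 0
g(2) = mex{0} = 1
g(3) = mex{0} = 1
g(4) = mex{1} = 0
g(5) = mex{1} = 0
g(6) = mex{0} = 1
g(7) = mex{0} = 1
g(8) = mex{1} = 0
g(9) = mex{1} = 0
So g(9) = 0.
Heap C is a plain Nim heap of size 2, so its Grundy value is 2.
For heap D, compute g(0), g(1), … with moves {2, 3, 5}:
g(0) = mex{} = 0
g(1) = mex{} = 0
g(2) = mex{0} = 1
g(3) = mex{0} = 1
g(4) = mex{0,1} = 2
g(5) = mex{0,1} = 2
g(6) = mex{0,1,2} = 3
g(7) = mex{1,2} = 0
g(8) = mex{1,2,3} = 0
So g(8) = 0.
The value of a disjunctive sum is the nim-sum of the parts.
Combined value = 4 XOR 0 XOR 2 XOR 0 = 6.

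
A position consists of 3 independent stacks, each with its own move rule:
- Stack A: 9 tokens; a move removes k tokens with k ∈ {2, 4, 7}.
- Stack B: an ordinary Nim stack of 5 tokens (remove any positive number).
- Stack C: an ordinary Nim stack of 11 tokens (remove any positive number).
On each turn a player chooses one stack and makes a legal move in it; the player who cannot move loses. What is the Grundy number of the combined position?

Build the Grundy sequence for stack A with g(k) = mex{g(k−s) : s ∈ {2, 4, 7}, s ≤ k}:
g(0) = mex{} = 0
g(1) = mex{} = 0
g(2) = mex{0} = 1
g(3) = mex{0} = 1
g(4) = mex{0,1} = 2
g(5) = mex{0,1} = 2
g(6) = mex{1,2} = 0
g(7) = mex{0,1,2} = 3
g(8) = mex{0,2} = 1
g(9) = mex{1,2,3} = 0
So g(9) = 0.
Stack B is a plain Nim stack of size 5, so its Grundy value is 5.
Stack C is a plain Nim stack of size 11, so its Grundy value is 11.
By the Sprague-Grundy theorem, the Grundy value of a sum of independent games is the XOR of the component values.
Combined value = 0 XOR 5 XOR 11 = 14.

14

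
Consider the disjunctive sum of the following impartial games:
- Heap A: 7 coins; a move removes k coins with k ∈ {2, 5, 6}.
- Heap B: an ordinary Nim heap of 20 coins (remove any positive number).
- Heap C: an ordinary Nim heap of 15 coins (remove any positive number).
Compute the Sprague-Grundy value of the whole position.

24

Grundy values for heap A (subtraction set {2, 5, 6}):
k:     0  1  2  3  4  5  6  7
g(k):  0  0  1  1  0  2  1  3
So g(7) = 3.
Heap B is a plain Nim heap of size 20, so its Grundy value is 20.
Heap C is a plain Nim heap of size 15, so its Grundy value is 15.
By the Sprague-Grundy theorem, the Grundy value of a sum of independent games is the XOR of the component values.
Combined value = 3 XOR 20 XOR 15 = 24.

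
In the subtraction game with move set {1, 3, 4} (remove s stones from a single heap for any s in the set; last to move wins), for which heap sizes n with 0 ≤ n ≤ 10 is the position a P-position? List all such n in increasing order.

0, 2, 7, 9

Compute g(0), g(1), … for moves {1, 3, 4}:
k:     0  1  2  3  4  5  6  7  8  9 10
g(k):  0  1  0  1  2  3  2  0  1  0  1
The P-positions (g = 0) in 0..10 are 0, 2, 7, 9.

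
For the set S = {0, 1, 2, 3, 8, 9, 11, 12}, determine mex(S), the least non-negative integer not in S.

The values 0, 1, 2, 3 are all present; 4 is the first non-negative integer missing from the set.

4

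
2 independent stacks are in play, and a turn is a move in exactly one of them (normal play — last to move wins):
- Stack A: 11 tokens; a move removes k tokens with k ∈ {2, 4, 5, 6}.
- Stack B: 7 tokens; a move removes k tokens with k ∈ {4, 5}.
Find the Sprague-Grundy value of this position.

For stack A, compute g(0), g(1), … with moves {2, 4, 5, 6}:
k:     0  1  2  3  4  5  6  7  8  9 10 11
g(k):  0  0  1  1  2  2  3  3  0  0  1  1
So g(11) = 1.
Grundy values for stack B (subtraction set {4, 5}):
g(0) = mex{} = 0
g(1) = mex{} = 0
g(2) = mex{} = 0
g(3) = mex{} = 0
g(4) = mex{0} = 1
g(5) = mex{0} = 1
g(6) = mex{0} = 1
g(7) = mex{0} = 1
So g(7) = 1.
The value of a disjunctive sum is the nim-sum of the parts.
Combined value = 1 XOR 1 = 0.

0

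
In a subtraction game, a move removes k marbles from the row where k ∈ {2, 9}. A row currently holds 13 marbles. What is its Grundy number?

1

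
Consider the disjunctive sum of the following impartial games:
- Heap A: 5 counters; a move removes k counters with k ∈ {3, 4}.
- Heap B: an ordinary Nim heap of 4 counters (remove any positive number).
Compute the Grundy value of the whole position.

5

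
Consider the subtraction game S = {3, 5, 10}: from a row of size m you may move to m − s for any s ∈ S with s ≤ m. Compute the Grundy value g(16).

Grundy values for subtraction set {3, 5, 10}:
k:     0  1  2  3  4  5  6  7  8  9 10 11 12 13 14 15 16
g(k):  0  0  0  1  1  1  2  2  0  0  3  1  1  2  2  0  0
So g(16) = 0.

0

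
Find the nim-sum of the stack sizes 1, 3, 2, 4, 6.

2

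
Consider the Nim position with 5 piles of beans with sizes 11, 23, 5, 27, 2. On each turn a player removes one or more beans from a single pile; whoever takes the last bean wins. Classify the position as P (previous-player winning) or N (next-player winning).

P-position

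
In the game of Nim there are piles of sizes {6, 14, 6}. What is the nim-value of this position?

Compute the nim-sum pairwise:
6 XOR 14 = 8
8 XOR 6 = 14

14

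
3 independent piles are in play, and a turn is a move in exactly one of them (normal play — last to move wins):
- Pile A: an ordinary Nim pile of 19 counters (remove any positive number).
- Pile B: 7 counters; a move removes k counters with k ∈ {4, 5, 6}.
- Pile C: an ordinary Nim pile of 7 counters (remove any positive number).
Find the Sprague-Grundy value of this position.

21

Pile A is a plain Nim pile of size 19, so its Grundy value is 19.
Grundy values for pile B (subtraction set {4, 5, 6}):
g(0) = mex{} = 0
g(1) = mex{} = 0
g(2) = mex{} = 0
g(3) = mex{} = 0
g(4) = mex{0} = 1
g(5) = mex{0} = 1
g(6) = mex{0} = 1
g(7) = mex{0} = 1
So g(7) = 1.
Pile C is a plain Nim pile of size 7, so its Grundy value is 7.
By the Sprague-Grundy theorem, the Grundy value of a sum of independent games is the XOR of the component values.
Combined value = 19 XOR 1 XOR 7 = 21.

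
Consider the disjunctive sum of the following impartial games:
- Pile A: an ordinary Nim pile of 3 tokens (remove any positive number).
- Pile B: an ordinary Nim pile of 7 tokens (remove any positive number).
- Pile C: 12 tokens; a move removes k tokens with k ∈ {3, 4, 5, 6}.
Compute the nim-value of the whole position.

5

Pile A is a plain Nim pile of size 3, so its Grundy value is 3.
Pile B is a plain Nim pile of size 7, so its Grundy value is 7.
Grundy values for pile C (subtraction set {3, 4, 5, 6}):
g(0) = mex{} = 0
g(1) = mex{} = 0
g(2) = mex{} = 0
g(3) = mex{0} = 1
g(4) = mex{0} = 1
g(5) = mex{0} = 1
g(6) = mex{0,1} = 2
g(7) = mex{0,1} = 2
g(8) = mex{0,1} = 2
g(9) = mex{1,2} = 0
g(10) = mex{1,2} = 0
g(11) = mex{1,2} = 0
g(12) = mex{0,2} = 1
So g(12) = 1.
By the Sprague-Grundy theorem, the Grundy value of a sum of independent games is the XOR of the component values.
Combined value = 3 XOR 7 XOR 1 = 5.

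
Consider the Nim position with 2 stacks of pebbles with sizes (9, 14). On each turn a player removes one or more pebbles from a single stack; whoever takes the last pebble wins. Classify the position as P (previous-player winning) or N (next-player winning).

N-position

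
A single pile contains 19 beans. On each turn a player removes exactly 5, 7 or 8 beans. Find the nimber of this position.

Compute g(0), g(1), … for moves {5, 7, 8}:
k:     0  1  2  3  4  5  6  7  8  9 10 11 12 13 14 15 16 17 18 19
g(k):  0  0  0  0  0  1  1  1  1  1  2  2  2  0  0  0  0  0  1  1
So g(19) = 1.

1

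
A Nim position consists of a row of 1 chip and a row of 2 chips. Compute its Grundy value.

3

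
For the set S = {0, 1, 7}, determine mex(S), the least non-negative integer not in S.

2

The values 0, 1 are all present; 2 is the first non-negative integer missing from the set.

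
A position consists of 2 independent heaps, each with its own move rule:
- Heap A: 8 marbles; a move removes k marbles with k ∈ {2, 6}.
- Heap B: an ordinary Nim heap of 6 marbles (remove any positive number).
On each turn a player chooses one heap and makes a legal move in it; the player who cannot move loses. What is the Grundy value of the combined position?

For heap A, compute g(0), g(1), … with moves {2, 6}:
k:     0  1  2  3  4  5  6  7  8
g(k):  0  0  1  1  0  0  1  1  0
So g(8) = 0.
Heap B is a plain Nim heap of size 6, so its Grundy value is 6.
The value of a disjunctive sum is the nim-sum of the parts.
Combined value = 0 XOR 6 = 6.

6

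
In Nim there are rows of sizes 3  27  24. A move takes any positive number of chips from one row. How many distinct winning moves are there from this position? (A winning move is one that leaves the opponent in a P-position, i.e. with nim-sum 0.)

0

Compute the nim-sum pairwise:
3 ^ 27 = 24
24 ^ 24 = 0
The nim-sum is already 0, so every move leaves a nonzero nim-sum — there are no winning moves.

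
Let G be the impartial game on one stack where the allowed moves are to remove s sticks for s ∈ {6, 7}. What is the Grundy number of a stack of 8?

Grundy values for subtraction set {6, 7}:
k:     0  1  2  3  4  5  6  7  8
g(k):  0  0  0  0  0  0  1  1  1
So g(8) = 1.

1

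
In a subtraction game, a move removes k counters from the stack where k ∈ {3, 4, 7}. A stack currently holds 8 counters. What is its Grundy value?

2

Build the Grundy sequence with g(k) = mex{g(k−s) : s ∈ {3, 4, 7}, s ≤ k}:
g(0) = mex{} = 0
g(1) = mex{} = 0
g(2) = mex{} = 0
g(3) = mex{0} = 1
g(4) = mex{0} = 1
g(5) = mex{0} = 1
g(6) = mex{0,1} = 2
g(7) = mex{0,1} = 2
g(8) = mex{0,1} = 2
So g(8) = 2.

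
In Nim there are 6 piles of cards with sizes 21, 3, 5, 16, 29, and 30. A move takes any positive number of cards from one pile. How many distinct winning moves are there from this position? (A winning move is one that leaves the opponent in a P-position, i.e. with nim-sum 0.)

In binary:
  10101  (21)
  00011  (3)
  00101  (5)
  10000  (16)
  11101  (29)
  11110  (30)
  -----
  00000  (0)
The nim-sum is already 0, so every move leaves a nonzero nim-sum — there are no winning moves.

0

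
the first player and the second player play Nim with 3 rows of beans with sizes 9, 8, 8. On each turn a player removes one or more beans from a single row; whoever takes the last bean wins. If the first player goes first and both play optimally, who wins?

In binary:
  1001  (9)
  1000  (8)
  1000  (8)
  ----
  1001  (9)
The nim-sum is 9 ≠ 0, so this is an N-position: the player to move can win; the first player has a winning move.

the first player wins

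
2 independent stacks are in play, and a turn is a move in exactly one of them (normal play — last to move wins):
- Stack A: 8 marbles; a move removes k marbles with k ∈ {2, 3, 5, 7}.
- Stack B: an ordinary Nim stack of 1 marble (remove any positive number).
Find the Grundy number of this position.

Grundy values for stack A (subtraction set {2, 3, 5, 7}):
g(0) = mex{} = 0
g(1) = mex{} = 0
g(2) = mex{0} = 1
g(3) = mex{0} = 1
g(4) = mex{0,1} = 2
g(5) = mex{0,1} = 2
g(6) = mex{0,1,2} = 3
g(7) = mex{0,1,2} = 3
g(8) = mex{0,1,2,3} = 4
So g(8) = 4.
Stack B is a plain Nim stack of size 1, so its Grundy value is 1.
By the Sprague-Grundy theorem, the Grundy value of a sum of independent games is the XOR of the component values.
Combined value = 4 XOR 1 = 5.

5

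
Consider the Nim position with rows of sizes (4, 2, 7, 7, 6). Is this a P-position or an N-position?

P-position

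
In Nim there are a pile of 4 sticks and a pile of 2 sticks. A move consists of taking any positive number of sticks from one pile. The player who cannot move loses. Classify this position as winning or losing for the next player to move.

Compute the nim-sum pairwise:
4 XOR 2 = 6
The nim-sum is 6 ≠ 0, so this is an N-position: the player to move can win.

Winning position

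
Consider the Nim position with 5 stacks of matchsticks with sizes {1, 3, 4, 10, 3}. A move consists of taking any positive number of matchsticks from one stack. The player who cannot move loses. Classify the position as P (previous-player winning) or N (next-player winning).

Compute the nim-sum pairwise:
1 ^ 3 = 2
2 ^ 4 = 6
6 ^ 10 = 12
12 ^ 3 = 15
The nim-sum is 15 ≠ 0, so this is an N-position: the player to move can win.

N-position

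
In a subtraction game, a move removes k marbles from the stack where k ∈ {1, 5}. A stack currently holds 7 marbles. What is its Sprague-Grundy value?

Build the Grundy sequence with g(k) = mex{g(k−s) : s ∈ {1, 5}, s ≤ k}:
g(0) = mex{} = 0
g(1) = mex{0} = 1
g(2) = mex{1} = 0
g(3) = mex{0} = 1
g(4) = mex{1} = 0
g(5) = mex{0} = 1
g(6) = mex{1} = 0
g(7) = mex{0} = 1
So g(7) = 1.

1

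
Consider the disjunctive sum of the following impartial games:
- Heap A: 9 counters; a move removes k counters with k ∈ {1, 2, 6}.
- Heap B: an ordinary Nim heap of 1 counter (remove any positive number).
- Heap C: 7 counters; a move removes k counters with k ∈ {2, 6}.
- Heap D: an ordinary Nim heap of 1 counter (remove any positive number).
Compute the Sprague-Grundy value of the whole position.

3

For heap A, compute g(0), g(1), … with moves {1, 2, 6}:
g(0) = mex{} = 0
g(1) = mex{0} = 1
g(2) = mex{0,1} = 2
g(3) = mex{1,2} = 0
g(4) = mex{0,2} = 1
g(5) = mex{0,1} = 2
g(6) = mex{0,1,2} = 3
g(7) = mex{1,2,3} = 0
g(8) = mex{0,2,3} = 1
g(9) = mex{0,1} = 2
So g(9) = 2.
Heap B is a plain Nim heap of size 1, so its Grundy value is 1.
Grundy values for heap C (subtraction set {2, 6}):
g(0) = mex{} = 0
g(1) = mex{} = 0
g(2) = mex{0} = 1
g(3) = mex{0} = 1
g(4) = mex{1} = 0
g(5) = mex{1} = 0
g(6) = mex{0} = 1
g(7) = mex{0} = 1
So g(7) = 1.
Heap D is a plain Nim heap of size 1, so its Grundy value is 1.
The value of a disjunctive sum is the nim-sum of the parts.
Combined value = 2 ⊕ 1 ⊕ 1 ⊕ 1 = 3.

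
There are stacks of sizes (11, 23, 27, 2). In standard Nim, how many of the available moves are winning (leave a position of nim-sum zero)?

In binary:
  01011  (11)
  10111  (23)
  11011  (27)
  00010  (2)
  -----
  00101  (5)
The overall nim-sum is X = 5. A stack of size p has a winning move iff p XOR X < p (reduce it to p XOR X).
  11: 11 XOR 5 = 14 ≥ 11 — no move.
  23: 23 XOR 5 = 18 < 23 — winning move (to 18).
  27: 27 XOR 5 = 30 ≥ 27 — no move.
  2: 2 XOR 5 = 7 ≥ 2 — no move.
That gives 1 winning move.

1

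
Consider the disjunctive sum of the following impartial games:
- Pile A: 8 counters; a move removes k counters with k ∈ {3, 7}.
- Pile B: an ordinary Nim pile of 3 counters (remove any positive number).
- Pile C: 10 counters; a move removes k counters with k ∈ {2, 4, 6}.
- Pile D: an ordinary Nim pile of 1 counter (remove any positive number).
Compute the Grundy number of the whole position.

1

Build the Grundy sequence for pile A with g(k) = mex{g(k−s) : s ∈ {3, 7}, s ≤ k}:
g(0) = mex{} = 0
g(1) = mex{} = 0
g(2) = mex{} = 0
g(3) = mex{0} = 1
g(4) = mex{0} = 1
g(5) = mex{0} = 1
g(6) = mex{1} = 0
g(7) = mex{0,1} = 2
g(8) = mex{0,1} = 2
So g(8) = 2.
Pile B is a plain Nim pile of size 3, so its Grundy value is 3.
Grundy values for pile C (subtraction set {2, 4, 6}):
g(0) = mex{} = 0
g(1) = mex{} = 0
g(2) = mex{0} = 1
g(3) = mex{0} = 1
g(4) = mex{0,1} = 2
g(5) = mex{0,1} = 2
g(6) = mex{0,1,2} = 3
g(7) = mex{0,1,2} = 3
g(8) = mex{1,2,3} = 0
g(9) = mex{1,2,3} = 0
g(10) = mex{0,2,3} = 1
So g(10) = 1.
Pile D is a plain Nim pile of size 1, so its Grundy value is 1.
By the Sprague-Grundy theorem, the Grundy value of a sum of independent games is the XOR of the component values.
Combined value = 2 ⊕ 3 ⊕ 1 ⊕ 1 = 1.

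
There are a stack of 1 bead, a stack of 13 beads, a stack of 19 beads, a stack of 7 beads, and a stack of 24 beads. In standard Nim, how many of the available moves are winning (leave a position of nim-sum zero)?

0

Compute the nim-sum pairwise:
1 XOR 13 = 12
12 XOR 19 = 31
31 XOR 7 = 24
24 XOR 24 = 0
The nim-sum is already 0, so every move leaves a nonzero nim-sum — there are no winning moves.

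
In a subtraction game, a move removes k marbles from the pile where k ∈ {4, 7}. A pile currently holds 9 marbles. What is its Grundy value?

Build the Grundy sequence with g(k) = mex{g(k−s) : s ∈ {4, 7}, s ≤ k}:
k:     0  1  2  3  4  5  6  7  8  9
g(k):  0  0  0  0  1  1  1  1  2  2
So g(9) = 2.

2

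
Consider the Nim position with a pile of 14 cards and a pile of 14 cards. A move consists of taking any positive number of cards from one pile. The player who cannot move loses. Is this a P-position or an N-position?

Bitwise XOR of the heap sizes:
  1110  (14)
  1110  (14)
  ----
  0000  (0)
The nim-sum is 0, so this is a P-position: the player to move is in a losing position under optimal play.

P-position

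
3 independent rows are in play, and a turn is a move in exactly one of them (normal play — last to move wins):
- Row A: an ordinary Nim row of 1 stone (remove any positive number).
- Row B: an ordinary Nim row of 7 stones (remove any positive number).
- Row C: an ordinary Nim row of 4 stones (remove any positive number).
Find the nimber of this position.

2

Row A is a plain Nim row of size 1, so its Grundy value is 1.
Row B is a plain Nim row of size 7, so its Grundy value is 7.
Row C is a plain Nim row of size 4, so its Grundy value is 4.
By the Sprague-Grundy theorem, the Grundy value of a sum of independent games is the XOR of the component values.
Combined value = 1 XOR 7 XOR 4 = 2.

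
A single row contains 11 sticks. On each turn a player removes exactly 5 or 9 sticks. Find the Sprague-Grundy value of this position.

2

Compute g(0), g(1), … for moves {5, 9}:
k:     0  1  2  3  4  5  6  7  8  9 10 11
g(k):  0  0  0  0  0  1  1  1  1  1  2  2
So g(11) = 2.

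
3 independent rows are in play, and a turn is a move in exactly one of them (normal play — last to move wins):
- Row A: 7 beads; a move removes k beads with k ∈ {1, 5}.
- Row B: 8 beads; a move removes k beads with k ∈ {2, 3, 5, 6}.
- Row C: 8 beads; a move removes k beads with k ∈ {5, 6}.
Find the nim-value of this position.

For row A, compute g(0), g(1), … with moves {1, 5}:
k:     0  1  2  3  4  5  6  7
g(k):  0  1  0  1  0  1  0  1
So g(7) = 1.
Grundy values for row B (subtraction set {2, 3, 5, 6}):
k:     0  1  2  3  4  5  6  7  8
g(k):  0  0  1  1  2  2  3  3  0
So g(8) = 0.
For row C, compute g(0), g(1), … with moves {5, 6}:
g(0) = mex{} = 0
g(1) = mex{} = 0
g(2) = mex{} = 0
g(3) = mex{} = 0
g(4) = mex{} = 0
g(5) = mex{0} = 1
g(6) = mex{0} = 1
g(7) = mex{0} = 1
g(8) = mex{0} = 1
So g(8) = 1.
By the Sprague-Grundy theorem, the Grundy value of a sum of independent games is the XOR of the component values.
Combined value = 1 ⊕ 0 ⊕ 1 = 0.

0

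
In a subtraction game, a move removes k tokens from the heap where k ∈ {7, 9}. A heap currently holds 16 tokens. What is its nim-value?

0

Grundy values for subtraction set {7, 9}:
k:     0  1  2  3  4  5  6  7  8  9 10 11 12 13 14 15 16
g(k):  0  0  0  0  0  0  0  1  1  1  1  1  1  1  2  2  0
So g(16) = 0.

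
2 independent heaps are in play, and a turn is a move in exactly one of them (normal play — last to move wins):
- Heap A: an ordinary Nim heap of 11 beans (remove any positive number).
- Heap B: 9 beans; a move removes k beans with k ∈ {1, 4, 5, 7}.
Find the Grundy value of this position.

Heap A is a plain Nim heap of size 11, so its Grundy value is 11.
For heap B, compute g(0), g(1), … with moves {1, 4, 5, 7}:
k:     0  1  2  3  4  5  6  7  8  9
g(k):  0  1  0  1  2  3  2  3  0  1
So g(9) = 1.
By the Sprague-Grundy theorem, the Grundy value of a sum of independent games is the XOR of the component values.
Combined value = 11 XOR 1 = 10.

10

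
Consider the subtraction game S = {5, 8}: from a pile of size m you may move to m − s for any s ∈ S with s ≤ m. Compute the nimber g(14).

0

Compute g(0), g(1), … for moves {5, 8}:
k:     0  1  2  3  4  5  6  7  8  9 10 11 12 13 14
g(k):  0  0  0  0  0  1  1  1  1  1  2  2  2  0  0
So g(14) = 0.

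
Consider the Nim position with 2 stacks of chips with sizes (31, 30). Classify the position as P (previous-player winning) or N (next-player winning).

N-position

In binary:
  11111  (31)
  11110  (30)
  -----
  00001  (1)
The nim-sum is 1 ≠ 0, so this is an N-position: the player to move can win.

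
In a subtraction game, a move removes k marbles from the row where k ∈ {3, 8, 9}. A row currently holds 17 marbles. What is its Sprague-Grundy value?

0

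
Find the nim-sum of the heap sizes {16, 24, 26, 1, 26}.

Nim-sum: 16 ⊕ 24 ⊕ 26 ⊕ 1 ⊕ 26 = 9.

9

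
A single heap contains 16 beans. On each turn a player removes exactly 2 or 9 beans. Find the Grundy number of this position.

0

Grundy values for subtraction set {2, 9}:
k:     0  1  2  3  4  5  6  7  8  9 10 11 12 13 14 15 16
g(k):  0  0  1  1  0  0  1  1  0  2  1  0  0  1  1  0  0
So g(16) = 0.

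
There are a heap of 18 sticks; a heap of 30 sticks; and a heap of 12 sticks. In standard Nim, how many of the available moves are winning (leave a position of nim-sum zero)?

0

Write each in binary and XOR column by column:
  10010  (18)
  11110  (30)
  01100  (12)
  -----
  00000  (0)
The nim-sum is already 0, so every move leaves a nonzero nim-sum — there are no winning moves.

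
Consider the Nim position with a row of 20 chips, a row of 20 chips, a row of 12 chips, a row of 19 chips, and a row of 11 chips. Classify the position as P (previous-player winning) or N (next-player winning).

N-position

Bitwise XOR of the heap sizes:
  10100  (20)
  10100  (20)
  01100  (12)
  10011  (19)
  01011  (11)
  -----
  10100  (20)
The nim-sum is 20 ≠ 0, so this is an N-position: the player to move can win.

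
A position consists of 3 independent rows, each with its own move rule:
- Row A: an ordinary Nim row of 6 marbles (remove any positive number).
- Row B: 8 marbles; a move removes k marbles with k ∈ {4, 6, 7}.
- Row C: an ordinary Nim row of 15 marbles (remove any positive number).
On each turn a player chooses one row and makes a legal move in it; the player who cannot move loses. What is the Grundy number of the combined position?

11

Row A is a plain Nim row of size 6, so its Grundy value is 6.
Grundy values for row B (subtraction set {4, 6, 7}):
k:     0  1  2  3  4  5  6  7  8
g(k):  0  0  0  0  1  1  1  1  2
So g(8) = 2.
Row C is a plain Nim row of size 15, so its Grundy value is 15.
The value of a disjunctive sum is the nim-sum of the parts.
Combined value = 6 ⊕ 2 ⊕ 15 = 11.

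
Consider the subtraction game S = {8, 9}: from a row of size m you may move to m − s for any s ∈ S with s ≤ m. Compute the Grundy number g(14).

1

Compute g(0), g(1), … for moves {8, 9}:
g(0) = mex{} = 0
g(1) = mex{} = 0
g(2) = mex{} = 0
g(3) = mex{} = 0
g(4) = mex{} = 0
g(5) = mex{} = 0
g(6) = mex{} = 0
g(7) = mex{} = 0
g(8) = mex{0} = 1
g(9) = mex{0} = 1
g(10) = mex{0} = 1
g(11) = mex{0} = 1
g(12) = mex{0} = 1
g(13) = mex{0} = 1
g(14) = mex{0} = 1
So g(14) = 1.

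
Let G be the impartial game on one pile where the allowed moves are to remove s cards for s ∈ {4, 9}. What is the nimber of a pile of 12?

Grundy values for subtraction set {4, 9}:
g(0) = mex{} = 0
g(1) = mex{} = 0
g(2) = mex{} = 0
g(3) = mex{} = 0
g(4) = mex{0} = 1
g(5) = mex{0} = 1
g(6) = mex{0} = 1
g(7) = mex{0} = 1
g(8) = mex{1} = 0
g(9) = mex{0,1} = 2
g(10) = mex{0,1} = 2
g(11) = mex{0,1} = 2
g(12) = mex{0} = 1
So g(12) = 1.

1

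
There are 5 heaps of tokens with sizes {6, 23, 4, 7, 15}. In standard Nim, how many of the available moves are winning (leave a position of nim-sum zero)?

1

In binary:
  00110  (6)
  10111  (23)
  00100  (4)
  00111  (7)
  01111  (15)
  -----
  11101  (29)
The overall nim-sum is X = 29. A heap of size p has a winning move iff p XOR X < p (reduce it to p XOR X).
  6: 6 XOR 29 = 27 ≥ 6 — no move.
  23: 23 XOR 29 = 10 < 23 — winning move (to 10).
  4: 4 XOR 29 = 25 ≥ 4 — no move.
  7: 7 XOR 29 = 26 ≥ 7 — no move.
  15: 15 XOR 29 = 18 ≥ 15 — no move.
That gives 1 winning move.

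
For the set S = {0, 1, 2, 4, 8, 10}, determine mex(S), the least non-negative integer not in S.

3

The values 0, 1, 2 are all present; 3 is the first non-negative integer missing from the set.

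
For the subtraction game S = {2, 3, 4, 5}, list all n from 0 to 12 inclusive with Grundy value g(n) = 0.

Compute g(0), g(1), … for moves {2, 3, 4, 5}:
g(0) = mex{} = 0
g(1) = mex{} = 0
g(2) = mex{0} = 1
g(3) = mex{0} = 1
g(4) = mex{0,1} = 2
g(5) = mex{0,1} = 2
g(6) = mex{0,1,2} = 3
g(7) = mex{1,2} = 0
g(8) = mex{1,2,3} = 0
g(9) = mex{0,2,3} = 1
g(10) = mex{0,2,3} = 1
g(11) = mex{0,1,3} = 2
g(12) = mex{0,1} = 2
The P-positions (g = 0) in 0..12 are 0, 1, 7, 8.

0, 1, 7, 8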